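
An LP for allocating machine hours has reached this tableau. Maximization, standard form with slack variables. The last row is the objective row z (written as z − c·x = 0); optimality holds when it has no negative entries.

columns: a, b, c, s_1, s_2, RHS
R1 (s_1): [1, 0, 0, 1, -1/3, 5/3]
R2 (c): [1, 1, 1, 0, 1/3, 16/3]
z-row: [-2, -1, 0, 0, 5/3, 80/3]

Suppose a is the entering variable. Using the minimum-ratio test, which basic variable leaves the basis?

Column a entries and ratios — s_1: (5/3)/1 = 5/3; c: (16/3)/1 = 16/3.
Smallest ratio is 5/3 in the row of s_1, so s_1 leaves.

s_1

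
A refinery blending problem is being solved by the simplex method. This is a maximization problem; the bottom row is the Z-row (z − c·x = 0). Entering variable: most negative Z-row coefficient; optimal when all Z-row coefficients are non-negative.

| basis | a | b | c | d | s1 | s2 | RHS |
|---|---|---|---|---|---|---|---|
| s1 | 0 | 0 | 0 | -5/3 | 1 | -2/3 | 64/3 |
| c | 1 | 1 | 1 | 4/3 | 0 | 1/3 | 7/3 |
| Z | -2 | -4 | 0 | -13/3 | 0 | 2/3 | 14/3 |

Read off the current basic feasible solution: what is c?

c is basic (row 2); its value is the RHS of that row, 7/3.

7/3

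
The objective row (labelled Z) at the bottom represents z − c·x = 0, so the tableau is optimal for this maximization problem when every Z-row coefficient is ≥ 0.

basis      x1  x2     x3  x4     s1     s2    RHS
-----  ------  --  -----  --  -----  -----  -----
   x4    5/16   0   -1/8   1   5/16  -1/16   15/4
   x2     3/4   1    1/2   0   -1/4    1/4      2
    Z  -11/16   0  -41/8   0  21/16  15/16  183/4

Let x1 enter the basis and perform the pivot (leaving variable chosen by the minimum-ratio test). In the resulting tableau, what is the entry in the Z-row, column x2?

11/12

Ratio test on column x1 — row 1: (15/4)/(5/16) = 12; row 2: 2/(3/4) = 8/3. Minimum is 8/3 at row 2 (x2 leaves); pivot element 3/4.
Divide row 2 by 3/4; eliminate column x1 from the other rows.
Z-row update in column x2: 0 − (-11/16)·(4/3) = 11/12.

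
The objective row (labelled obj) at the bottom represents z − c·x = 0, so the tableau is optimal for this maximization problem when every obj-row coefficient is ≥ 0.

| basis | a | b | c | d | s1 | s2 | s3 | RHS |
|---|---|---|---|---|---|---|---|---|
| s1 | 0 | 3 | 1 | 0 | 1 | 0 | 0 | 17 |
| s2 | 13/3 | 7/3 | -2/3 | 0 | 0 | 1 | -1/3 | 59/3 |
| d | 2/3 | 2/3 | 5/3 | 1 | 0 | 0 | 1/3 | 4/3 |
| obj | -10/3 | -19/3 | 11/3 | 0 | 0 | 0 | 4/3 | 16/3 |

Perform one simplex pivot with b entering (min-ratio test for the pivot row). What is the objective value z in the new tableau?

18

Ratio test on column b — row 1: 17/3 = 17/3; row 2: (59/3)/(7/3) = 59/7; row 3: (4/3)/(2/3) = 2. Minimum is 2 at row 3 (d leaves); pivot element 2/3.
Pivot on row 3; the obj-row RHS becomes 16/3 − (-19/3)·2 = 18.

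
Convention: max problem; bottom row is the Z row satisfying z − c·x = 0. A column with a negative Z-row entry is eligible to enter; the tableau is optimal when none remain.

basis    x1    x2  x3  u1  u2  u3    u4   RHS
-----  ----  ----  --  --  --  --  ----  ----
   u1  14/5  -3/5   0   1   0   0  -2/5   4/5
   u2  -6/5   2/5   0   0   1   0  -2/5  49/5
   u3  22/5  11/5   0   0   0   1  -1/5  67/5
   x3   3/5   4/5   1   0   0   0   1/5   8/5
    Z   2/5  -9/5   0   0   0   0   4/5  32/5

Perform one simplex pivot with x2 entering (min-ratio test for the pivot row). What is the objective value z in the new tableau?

Ratio test on column x2 — row 1: entry -3/5 ≤ 0; row 2: (49/5)/(2/5) = 49/2; row 3: (67/5)/(11/5) = 67/11; row 4: (8/5)/(4/5) = 2. Minimum is 2 at row 4 (x3 leaves); pivot element 4/5.
Pivot on row 4; the Z-row RHS becomes 32/5 − (-9/5)·2 = 10.

10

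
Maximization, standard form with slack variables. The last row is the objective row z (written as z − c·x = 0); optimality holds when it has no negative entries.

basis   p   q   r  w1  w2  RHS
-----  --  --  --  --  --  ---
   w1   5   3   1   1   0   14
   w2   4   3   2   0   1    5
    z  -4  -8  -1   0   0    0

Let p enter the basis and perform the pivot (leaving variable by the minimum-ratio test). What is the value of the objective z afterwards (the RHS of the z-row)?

Ratio test on column p — row 1: 14/5 = 14/5; row 2: 5/4 = 5/4. Minimum is 5/4 at row 2 (w2 leaves); pivot element 4.
Pivot on row 2; the z-row RHS becomes 0 − (-4)·(5/4) = 5.

5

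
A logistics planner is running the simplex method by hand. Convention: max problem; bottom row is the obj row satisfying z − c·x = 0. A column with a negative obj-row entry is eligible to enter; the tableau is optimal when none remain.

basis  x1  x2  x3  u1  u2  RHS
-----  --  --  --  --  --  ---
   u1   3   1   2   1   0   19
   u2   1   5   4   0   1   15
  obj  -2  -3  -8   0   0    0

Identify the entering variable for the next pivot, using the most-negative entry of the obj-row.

Negative obj-row entries: x1: -2, x2: -3, x3: -8.
The most negative is -8 in column x3, so x3 enters.

x3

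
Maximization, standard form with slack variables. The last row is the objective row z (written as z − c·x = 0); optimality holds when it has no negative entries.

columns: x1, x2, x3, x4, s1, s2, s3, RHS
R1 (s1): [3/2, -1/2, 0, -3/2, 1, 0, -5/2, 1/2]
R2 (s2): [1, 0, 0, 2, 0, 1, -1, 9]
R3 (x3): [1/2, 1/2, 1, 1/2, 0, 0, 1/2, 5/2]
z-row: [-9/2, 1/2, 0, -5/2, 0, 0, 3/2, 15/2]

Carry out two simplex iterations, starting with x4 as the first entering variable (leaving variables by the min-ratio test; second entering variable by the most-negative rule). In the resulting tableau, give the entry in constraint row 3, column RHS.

1

Ratio test on column x4 — row 1: entry -3/2 ≤ 0; row 2: 9/2 = 9/2; row 3: (5/2)/(1/2) = 5. Minimum is 9/2 at row 2 (s2 leaves); pivot element 2.
Divide row 2 by 2; eliminate column x4 from the other rows.
Second iteration: most negative z-row entry is -13/4 in column x1, so x1 enters.
Ratio test on column x1 — row 1: (29/4)/(9/4) = 29/9; row 2: (9/2)/(1/2) = 9; row 3: (1/4)/(1/4) = 1. Minimum is 1 at row 3 (x3 leaves); pivot element 1/4.
Divide row 3 by 1/4; eliminate column x1 from the other rows.
After both pivots, the entry at constraint row 3, column RHS is 1.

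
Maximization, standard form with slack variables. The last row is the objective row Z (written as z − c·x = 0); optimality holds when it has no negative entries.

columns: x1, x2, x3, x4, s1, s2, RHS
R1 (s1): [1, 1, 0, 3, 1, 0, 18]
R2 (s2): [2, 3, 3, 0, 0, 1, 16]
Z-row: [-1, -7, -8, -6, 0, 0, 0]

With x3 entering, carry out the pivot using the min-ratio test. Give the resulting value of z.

Ratio test on column x3 — row 1: entry 0 ≤ 0; row 2: 16/3 = 16/3. Minimum is 16/3 at row 2 (s2 leaves); pivot element 3.
Pivot on row 2; the Z-row RHS becomes 0 − (-8)·(16/3) = 128/3.

128/3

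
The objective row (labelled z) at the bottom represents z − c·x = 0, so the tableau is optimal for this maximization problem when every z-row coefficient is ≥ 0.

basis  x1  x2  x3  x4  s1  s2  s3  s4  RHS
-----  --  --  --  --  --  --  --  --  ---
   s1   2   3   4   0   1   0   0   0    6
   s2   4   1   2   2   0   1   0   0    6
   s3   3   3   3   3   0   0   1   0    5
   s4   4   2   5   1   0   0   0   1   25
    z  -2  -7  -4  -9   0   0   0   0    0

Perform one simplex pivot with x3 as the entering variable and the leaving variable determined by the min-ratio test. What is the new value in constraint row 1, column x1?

1/2

Ratio test on column x3 — row 1: 6/4 = 3/2; row 2: 6/2 = 3; row 3: 5/3 = 5/3; row 4: 25/5 = 5. Minimum is 3/2 at row 1 (s1 leaves); pivot element 4.
Divide row 1 by 4; eliminate column x3 from the other rows.
In the new row 1, the x1 entry is the old entry divided by the pivot: 2/4 = 1/2.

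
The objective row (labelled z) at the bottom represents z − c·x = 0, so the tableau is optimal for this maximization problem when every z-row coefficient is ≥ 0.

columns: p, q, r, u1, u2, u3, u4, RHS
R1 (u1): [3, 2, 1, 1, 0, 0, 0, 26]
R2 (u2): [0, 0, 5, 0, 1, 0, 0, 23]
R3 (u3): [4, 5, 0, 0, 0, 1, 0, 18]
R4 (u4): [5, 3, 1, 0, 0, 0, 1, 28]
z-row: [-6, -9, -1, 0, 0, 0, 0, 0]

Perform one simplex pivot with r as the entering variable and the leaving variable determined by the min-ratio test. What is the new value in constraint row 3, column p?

Ratio test on column r — row 1: 26/1 = 26; row 2: 23/5 = 23/5; row 3: entry 0 ≤ 0; row 4: 28/1 = 28. Minimum is 23/5 at row 2 (u2 leaves); pivot element 5.
Divide row 2 by 5; eliminate column r from the other rows.
Row 3 update in column p: 4 − 0·0 = 4.

4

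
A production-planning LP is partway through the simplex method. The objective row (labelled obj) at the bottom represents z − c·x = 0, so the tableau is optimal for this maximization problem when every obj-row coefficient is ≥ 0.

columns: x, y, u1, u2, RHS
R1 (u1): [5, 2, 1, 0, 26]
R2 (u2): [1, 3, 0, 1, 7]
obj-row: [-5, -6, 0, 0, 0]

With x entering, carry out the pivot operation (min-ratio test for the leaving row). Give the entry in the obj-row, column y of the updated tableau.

-4

Ratio test on column x — row 1: 26/5 = 26/5; row 2: 7/1 = 7. Minimum is 26/5 at row 1 (u1 leaves); pivot element 5.
Divide row 1 by 5; eliminate column x from the other rows.
obj-row update in column y: -6 − (-5)·(2/5) = -4.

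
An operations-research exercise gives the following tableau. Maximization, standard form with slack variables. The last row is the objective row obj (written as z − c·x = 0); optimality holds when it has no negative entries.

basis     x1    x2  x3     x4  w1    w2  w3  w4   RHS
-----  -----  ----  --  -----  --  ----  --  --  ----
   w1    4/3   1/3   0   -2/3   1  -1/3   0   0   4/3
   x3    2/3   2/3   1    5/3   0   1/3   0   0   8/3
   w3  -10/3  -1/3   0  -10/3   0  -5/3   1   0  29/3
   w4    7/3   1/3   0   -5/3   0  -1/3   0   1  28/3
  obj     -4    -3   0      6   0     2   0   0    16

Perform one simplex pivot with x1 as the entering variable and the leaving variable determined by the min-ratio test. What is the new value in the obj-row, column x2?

-2

Ratio test on column x1 — row 1: (4/3)/(4/3) = 1; row 2: (8/3)/(2/3) = 4; row 3: entry -10/3 ≤ 0; row 4: (28/3)/(7/3) = 4. Minimum is 1 at row 1 (w1 leaves); pivot element 4/3.
Divide row 1 by 4/3; eliminate column x1 from the other rows.
obj-row update in column x2: -3 − (-4)·(1/4) = -2.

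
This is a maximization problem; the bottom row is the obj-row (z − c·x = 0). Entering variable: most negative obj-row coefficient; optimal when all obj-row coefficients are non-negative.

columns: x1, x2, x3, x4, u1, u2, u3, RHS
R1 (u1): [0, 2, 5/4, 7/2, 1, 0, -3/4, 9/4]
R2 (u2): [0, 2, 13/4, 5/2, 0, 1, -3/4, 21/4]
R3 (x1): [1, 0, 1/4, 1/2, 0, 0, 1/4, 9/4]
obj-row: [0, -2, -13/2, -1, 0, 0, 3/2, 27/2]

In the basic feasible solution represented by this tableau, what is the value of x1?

9/4

x1 is basic (row 3); its value is the RHS of that row, 9/4.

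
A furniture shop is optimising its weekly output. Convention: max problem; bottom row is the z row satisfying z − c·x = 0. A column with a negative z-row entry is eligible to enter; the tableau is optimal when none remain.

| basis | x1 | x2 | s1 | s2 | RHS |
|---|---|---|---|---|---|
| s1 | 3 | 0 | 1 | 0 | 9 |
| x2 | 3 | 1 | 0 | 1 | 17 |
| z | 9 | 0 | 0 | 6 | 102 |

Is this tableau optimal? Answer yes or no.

yes

Every z-row coefficient is ≥ 0, so the tableau is optimal.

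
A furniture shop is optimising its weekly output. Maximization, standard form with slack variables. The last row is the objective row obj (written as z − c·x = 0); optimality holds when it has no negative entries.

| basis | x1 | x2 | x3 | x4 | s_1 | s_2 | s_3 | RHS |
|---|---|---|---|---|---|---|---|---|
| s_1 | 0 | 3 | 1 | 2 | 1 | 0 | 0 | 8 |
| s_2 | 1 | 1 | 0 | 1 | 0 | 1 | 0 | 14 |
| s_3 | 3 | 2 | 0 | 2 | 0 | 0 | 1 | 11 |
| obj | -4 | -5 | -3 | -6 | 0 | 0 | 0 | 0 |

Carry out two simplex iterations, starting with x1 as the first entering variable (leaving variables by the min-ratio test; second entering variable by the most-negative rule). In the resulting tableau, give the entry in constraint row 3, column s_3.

Ratio test on column x1 — row 1: entry 0 ≤ 0; row 2: 14/1 = 14; row 3: 11/3 = 11/3. Minimum is 11/3 at row 3 (s_3 leaves); pivot element 3.
Divide row 3 by 3; eliminate column x1 from the other rows.
Second iteration: most negative obj-row entry is -10/3 in column x4, so x4 enters.
Ratio test on column x4 — row 1: 8/2 = 4; row 2: (31/3)/(1/3) = 31; row 3: (11/3)/(2/3) = 11/2. Minimum is 4 at row 1 (s_1 leaves); pivot element 2.
Divide row 1 by 2; eliminate column x4 from the other rows.
After both pivots, the entry at constraint row 3, column s_3 is 1/3.

1/3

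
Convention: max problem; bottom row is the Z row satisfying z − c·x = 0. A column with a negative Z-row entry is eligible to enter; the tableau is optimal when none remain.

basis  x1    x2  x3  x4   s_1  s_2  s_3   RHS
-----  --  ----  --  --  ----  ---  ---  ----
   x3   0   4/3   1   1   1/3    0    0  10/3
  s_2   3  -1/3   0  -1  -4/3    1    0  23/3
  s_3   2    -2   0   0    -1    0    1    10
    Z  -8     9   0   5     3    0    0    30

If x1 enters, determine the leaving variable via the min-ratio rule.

Column x1 entries and ratios — x3: 0 ≤ 0, skip; s_2: (23/3)/3 = 23/9; s_3: 10/2 = 5.
Smallest ratio is 23/9 in the row of s_2, so s_2 leaves.

s_2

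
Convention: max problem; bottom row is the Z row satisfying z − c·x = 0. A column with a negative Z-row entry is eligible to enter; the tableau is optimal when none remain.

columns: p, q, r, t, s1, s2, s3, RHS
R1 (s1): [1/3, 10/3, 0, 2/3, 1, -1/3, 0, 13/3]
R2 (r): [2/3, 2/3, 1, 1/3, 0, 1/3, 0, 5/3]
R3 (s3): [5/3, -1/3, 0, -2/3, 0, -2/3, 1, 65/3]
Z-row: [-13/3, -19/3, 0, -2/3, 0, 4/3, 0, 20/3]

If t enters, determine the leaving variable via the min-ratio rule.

Column t entries and ratios — s1: (13/3)/(2/3) = 13/2; r: (5/3)/(1/3) = 5; s3: -2/3 ≤ 0, skip.
Smallest ratio is 5 in the row of r, so r leaves.

r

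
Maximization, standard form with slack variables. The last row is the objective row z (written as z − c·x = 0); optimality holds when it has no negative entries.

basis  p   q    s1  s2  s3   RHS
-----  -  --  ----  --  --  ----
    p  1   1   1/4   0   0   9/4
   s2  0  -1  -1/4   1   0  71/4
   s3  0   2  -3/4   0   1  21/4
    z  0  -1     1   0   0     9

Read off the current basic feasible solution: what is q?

q is not in the basis, so in the current basic feasible solution q = 0.

0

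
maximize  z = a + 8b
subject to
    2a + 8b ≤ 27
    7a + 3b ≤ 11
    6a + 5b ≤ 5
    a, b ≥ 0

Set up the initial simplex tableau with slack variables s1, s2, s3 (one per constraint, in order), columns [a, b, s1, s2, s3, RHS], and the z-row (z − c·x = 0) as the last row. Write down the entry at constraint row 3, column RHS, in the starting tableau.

The RHS of constraint 3 is b_3 = 5.

5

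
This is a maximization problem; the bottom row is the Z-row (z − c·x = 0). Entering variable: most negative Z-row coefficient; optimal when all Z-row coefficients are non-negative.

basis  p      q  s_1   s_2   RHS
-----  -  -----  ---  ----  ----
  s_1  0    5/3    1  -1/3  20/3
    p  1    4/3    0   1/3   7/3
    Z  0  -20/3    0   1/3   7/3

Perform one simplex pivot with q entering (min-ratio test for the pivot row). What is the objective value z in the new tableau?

Ratio test on column q — row 1: (20/3)/(5/3) = 4; row 2: (7/3)/(4/3) = 7/4. Minimum is 7/4 at row 2 (p leaves); pivot element 4/3.
Pivot on row 2; the Z-row RHS becomes 7/3 − (-20/3)·(7/4) = 14.

14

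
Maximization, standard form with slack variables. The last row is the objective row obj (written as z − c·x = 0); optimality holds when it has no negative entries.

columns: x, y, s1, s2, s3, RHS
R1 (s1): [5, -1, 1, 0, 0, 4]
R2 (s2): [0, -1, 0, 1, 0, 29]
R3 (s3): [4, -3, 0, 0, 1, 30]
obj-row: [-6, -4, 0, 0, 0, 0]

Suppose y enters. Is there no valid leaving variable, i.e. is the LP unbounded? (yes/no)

yes

Every constraint-row entry in column y is ≤ 0, so increasing y is unbounded.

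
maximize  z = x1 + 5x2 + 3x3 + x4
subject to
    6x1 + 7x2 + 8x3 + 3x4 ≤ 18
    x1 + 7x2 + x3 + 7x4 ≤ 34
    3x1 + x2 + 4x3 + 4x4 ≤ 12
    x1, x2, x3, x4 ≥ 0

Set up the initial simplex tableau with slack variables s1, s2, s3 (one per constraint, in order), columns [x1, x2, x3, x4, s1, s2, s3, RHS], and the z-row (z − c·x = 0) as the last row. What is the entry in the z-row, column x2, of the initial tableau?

-5

The z-row carries the negated objective coefficients: the x2 entry is -5.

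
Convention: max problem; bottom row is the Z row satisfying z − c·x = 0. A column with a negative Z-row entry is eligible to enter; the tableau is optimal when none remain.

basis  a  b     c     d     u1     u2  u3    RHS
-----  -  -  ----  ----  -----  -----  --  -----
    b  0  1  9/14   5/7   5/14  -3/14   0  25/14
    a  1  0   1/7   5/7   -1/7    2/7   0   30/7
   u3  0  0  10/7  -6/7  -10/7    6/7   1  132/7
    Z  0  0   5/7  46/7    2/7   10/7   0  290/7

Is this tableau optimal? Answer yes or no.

yes

Every Z-row coefficient is ≥ 0, so the tableau is optimal.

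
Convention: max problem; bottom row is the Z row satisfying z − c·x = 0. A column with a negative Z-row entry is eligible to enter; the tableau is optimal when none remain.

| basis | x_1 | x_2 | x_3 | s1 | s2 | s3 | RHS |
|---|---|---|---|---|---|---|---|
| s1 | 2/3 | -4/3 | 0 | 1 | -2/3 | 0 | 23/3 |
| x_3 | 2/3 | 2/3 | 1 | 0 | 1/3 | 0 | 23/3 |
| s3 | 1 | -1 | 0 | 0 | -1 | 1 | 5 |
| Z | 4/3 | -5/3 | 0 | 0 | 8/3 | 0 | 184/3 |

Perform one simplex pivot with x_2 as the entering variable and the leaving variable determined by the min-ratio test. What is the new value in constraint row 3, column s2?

Ratio test on column x_2 — row 1: entry -4/3 ≤ 0; row 2: (23/3)/(2/3) = 23/2; row 3: entry -1 ≤ 0. Minimum is 23/2 at row 2 (x_3 leaves); pivot element 2/3.
Divide row 2 by 2/3; eliminate column x_2 from the other rows.
Row 3 update in column s2: -1 − (-1)·(1/2) = -1/2.

-1/2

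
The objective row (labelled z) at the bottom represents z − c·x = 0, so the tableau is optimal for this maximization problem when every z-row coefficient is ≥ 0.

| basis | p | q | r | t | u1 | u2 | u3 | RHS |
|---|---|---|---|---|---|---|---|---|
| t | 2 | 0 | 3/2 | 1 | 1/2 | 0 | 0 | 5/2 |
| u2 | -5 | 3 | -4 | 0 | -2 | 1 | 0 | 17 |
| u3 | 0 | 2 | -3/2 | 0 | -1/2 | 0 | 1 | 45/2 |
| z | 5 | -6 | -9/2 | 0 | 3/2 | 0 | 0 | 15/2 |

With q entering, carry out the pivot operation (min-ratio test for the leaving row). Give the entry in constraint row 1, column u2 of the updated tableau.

0

Ratio test on column q — row 1: entry 0 ≤ 0; row 2: 17/3 = 17/3; row 3: (45/2)/2 = 45/4. Minimum is 17/3 at row 2 (u2 leaves); pivot element 3.
Divide row 2 by 3; eliminate column q from the other rows.
Row 1 update in column u2: 0 − 0·(1/3) = 0.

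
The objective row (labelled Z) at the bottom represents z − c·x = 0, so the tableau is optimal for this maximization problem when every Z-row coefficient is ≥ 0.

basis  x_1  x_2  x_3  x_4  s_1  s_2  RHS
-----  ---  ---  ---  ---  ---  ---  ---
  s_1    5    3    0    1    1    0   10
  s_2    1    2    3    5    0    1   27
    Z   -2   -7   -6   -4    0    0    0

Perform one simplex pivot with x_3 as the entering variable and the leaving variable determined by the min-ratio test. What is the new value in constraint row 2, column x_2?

2/3

Ratio test on column x_3 — row 1: entry 0 ≤ 0; row 2: 27/3 = 9. Minimum is 9 at row 2 (s_2 leaves); pivot element 3.
Divide row 2 by 3; eliminate column x_3 from the other rows.
In the new row 2, the x_2 entry is the old entry divided by the pivot: 2/3 = 2/3.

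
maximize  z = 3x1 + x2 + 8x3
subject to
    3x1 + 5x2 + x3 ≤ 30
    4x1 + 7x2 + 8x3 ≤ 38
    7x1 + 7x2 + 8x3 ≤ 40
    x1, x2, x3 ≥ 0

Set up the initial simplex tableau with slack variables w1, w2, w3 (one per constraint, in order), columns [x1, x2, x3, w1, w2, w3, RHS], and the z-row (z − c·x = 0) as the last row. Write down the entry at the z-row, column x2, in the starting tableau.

The z-row carries the negated objective coefficients: the x2 entry is -1.

-1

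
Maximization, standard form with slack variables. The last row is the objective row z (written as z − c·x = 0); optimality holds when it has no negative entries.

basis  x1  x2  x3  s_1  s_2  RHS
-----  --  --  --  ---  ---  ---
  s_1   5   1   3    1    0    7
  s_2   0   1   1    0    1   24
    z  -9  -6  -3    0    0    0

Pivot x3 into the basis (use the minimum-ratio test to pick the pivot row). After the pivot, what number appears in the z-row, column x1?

-4

Ratio test on column x3 — row 1: 7/3 = 7/3; row 2: 24/1 = 24. Minimum is 7/3 at row 1 (s_1 leaves); pivot element 3.
Divide row 1 by 3; eliminate column x3 from the other rows.
z-row update in column x1: -9 − (-3)·(5/3) = -4.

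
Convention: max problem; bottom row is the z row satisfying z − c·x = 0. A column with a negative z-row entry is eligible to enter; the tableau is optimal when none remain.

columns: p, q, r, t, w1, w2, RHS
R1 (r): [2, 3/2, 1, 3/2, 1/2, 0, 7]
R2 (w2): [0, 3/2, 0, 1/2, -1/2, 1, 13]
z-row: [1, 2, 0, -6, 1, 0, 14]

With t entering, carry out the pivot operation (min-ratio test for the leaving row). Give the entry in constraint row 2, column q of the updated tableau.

1

Ratio test on column t — row 1: 7/(3/2) = 14/3; row 2: 13/(1/2) = 26. Minimum is 14/3 at row 1 (r leaves); pivot element 3/2.
Divide row 1 by 3/2; eliminate column t from the other rows.
Row 2 update in column q: 3/2 − (1/2)·1 = 1.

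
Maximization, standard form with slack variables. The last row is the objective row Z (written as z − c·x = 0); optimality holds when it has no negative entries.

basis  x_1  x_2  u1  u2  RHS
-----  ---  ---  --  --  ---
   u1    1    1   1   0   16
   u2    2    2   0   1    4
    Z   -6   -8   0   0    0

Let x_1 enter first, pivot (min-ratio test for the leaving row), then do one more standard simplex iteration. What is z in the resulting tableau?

16

Ratio test on column x_1 — row 1: 16/1 = 16; row 2: 4/2 = 2. Minimum is 2 at row 2 (u2 leaves); pivot element 2.
Pivot on row 2; the Z-row RHS becomes 0 − (-6)·2 = 12.
Next entering variable (most negative Z-row entry -2): x_2.
Ratio test on column x_2 — row 1: entry 0 ≤ 0; row 2: 2/1 = 2. Minimum is 2 at row 2 (x_1 leaves); pivot element 1.
After the second pivot the Z-row RHS is 12 − (-2)·2 = 16.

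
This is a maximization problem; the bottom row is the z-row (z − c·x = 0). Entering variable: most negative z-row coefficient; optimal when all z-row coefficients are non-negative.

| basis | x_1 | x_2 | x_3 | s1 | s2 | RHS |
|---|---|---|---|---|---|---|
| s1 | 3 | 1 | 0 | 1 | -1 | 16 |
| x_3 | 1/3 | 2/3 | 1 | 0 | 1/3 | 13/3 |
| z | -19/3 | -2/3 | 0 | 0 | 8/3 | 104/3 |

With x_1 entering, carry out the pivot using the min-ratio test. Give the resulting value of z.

616/9

Ratio test on column x_1 — row 1: 16/3 = 16/3; row 2: (13/3)/(1/3) = 13. Minimum is 16/3 at row 1 (s1 leaves); pivot element 3.
Pivot on row 1; the z-row RHS becomes 104/3 − (-19/3)·(16/3) = 616/9.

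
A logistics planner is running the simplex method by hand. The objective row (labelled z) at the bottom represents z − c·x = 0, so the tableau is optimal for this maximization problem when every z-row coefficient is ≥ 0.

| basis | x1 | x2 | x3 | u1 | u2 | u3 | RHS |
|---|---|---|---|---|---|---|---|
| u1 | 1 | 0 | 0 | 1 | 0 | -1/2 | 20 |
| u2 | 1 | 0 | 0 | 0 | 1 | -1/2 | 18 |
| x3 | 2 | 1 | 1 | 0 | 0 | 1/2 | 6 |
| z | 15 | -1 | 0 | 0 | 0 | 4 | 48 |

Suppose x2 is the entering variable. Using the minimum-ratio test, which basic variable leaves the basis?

x3

Column x2 entries and ratios — u1: 0 ≤ 0, skip; u2: 0 ≤ 0, skip; x3: 6/1 = 6.
Smallest ratio is 6 in the row of x3, so x3 leaves.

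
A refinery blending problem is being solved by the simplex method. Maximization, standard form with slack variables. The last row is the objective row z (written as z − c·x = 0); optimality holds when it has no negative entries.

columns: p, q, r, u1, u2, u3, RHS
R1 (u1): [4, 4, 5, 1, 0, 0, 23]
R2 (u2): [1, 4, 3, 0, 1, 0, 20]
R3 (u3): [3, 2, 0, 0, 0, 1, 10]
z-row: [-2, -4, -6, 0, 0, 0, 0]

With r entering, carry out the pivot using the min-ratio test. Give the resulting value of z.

Ratio test on column r — row 1: 23/5 = 23/5; row 2: 20/3 = 20/3; row 3: entry 0 ≤ 0. Minimum is 23/5 at row 1 (u1 leaves); pivot element 5.
Pivot on row 1; the z-row RHS becomes 0 − (-6)·(23/5) = 138/5.

138/5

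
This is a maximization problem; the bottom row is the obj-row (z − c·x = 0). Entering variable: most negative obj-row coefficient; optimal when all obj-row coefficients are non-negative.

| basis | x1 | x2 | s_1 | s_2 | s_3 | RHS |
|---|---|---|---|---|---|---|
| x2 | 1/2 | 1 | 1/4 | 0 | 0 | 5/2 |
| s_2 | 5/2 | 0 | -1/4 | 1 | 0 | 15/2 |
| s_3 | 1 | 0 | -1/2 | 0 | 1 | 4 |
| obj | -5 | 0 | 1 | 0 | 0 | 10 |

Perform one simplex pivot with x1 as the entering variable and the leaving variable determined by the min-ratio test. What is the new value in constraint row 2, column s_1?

-1/10

Ratio test on column x1 — row 1: (5/2)/(1/2) = 5; row 2: (15/2)/(5/2) = 3; row 3: 4/1 = 4. Minimum is 3 at row 2 (s_2 leaves); pivot element 5/2.
Divide row 2 by 5/2; eliminate column x1 from the other rows.
In the new row 2, the s_1 entry is the old entry divided by the pivot: (-1/4)/(5/2) = -1/10.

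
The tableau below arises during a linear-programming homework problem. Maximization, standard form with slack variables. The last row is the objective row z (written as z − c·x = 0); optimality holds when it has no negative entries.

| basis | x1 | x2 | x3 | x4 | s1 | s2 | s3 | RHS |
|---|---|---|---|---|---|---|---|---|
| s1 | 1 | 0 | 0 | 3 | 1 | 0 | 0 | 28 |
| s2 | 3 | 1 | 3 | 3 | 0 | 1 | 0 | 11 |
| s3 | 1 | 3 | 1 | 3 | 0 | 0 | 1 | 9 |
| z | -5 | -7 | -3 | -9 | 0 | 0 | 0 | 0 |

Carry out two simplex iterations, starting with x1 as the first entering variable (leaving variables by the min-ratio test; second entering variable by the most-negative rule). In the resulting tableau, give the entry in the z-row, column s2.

Ratio test on column x1 — row 1: 28/1 = 28; row 2: 11/3 = 11/3; row 3: 9/1 = 9. Minimum is 11/3 at row 2 (s2 leaves); pivot element 3.
Divide row 2 by 3; eliminate column x1 from the other rows.
Second iteration: most negative z-row entry is -16/3 in column x2, so x2 enters.
Ratio test on column x2 — row 1: entry -1/3 ≤ 0; row 2: (11/3)/(1/3) = 11; row 3: (16/3)/(8/3) = 2. Minimum is 2 at row 3 (s3 leaves); pivot element 8/3.
Divide row 3 by 8/3; eliminate column x2 from the other rows.
After both pivots, the entry at the z-row, column s2 is 1.

1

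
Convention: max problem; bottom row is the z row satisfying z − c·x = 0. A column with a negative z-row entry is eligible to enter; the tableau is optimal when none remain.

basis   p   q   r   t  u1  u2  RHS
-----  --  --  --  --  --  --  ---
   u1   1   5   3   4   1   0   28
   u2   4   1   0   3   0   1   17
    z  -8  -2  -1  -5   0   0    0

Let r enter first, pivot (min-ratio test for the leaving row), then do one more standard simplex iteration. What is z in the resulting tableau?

Ratio test on column r — row 1: 28/3 = 28/3; row 2: entry 0 ≤ 0. Minimum is 28/3 at row 1 (u1 leaves); pivot element 3.
Pivot on row 1; the z-row RHS becomes 0 − (-1)·(28/3) = 28/3.
Next entering variable (most negative z-row entry -23/3): p.
Ratio test on column p — row 1: (28/3)/(1/3) = 28; row 2: 17/4 = 17/4. Minimum is 17/4 at row 2 (u2 leaves); pivot element 4.
After the second pivot the z-row RHS is 28/3 − (-23/3)·(17/4) = 503/12.

503/12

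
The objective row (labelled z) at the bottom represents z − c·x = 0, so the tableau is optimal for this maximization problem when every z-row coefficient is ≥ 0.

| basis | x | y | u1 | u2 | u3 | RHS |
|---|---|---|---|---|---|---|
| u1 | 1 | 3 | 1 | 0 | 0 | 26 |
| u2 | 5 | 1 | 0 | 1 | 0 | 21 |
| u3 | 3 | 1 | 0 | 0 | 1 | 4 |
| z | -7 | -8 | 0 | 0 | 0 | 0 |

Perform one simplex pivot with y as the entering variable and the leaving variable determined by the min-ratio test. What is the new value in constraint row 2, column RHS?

Ratio test on column y — row 1: 26/3 = 26/3; row 2: 21/1 = 21; row 3: 4/1 = 4. Minimum is 4 at row 3 (u3 leaves); pivot element 1.
Divide row 3 by 1; eliminate column y from the other rows.
Row 2 update in column RHS: 21 − 1·4 = 17.

17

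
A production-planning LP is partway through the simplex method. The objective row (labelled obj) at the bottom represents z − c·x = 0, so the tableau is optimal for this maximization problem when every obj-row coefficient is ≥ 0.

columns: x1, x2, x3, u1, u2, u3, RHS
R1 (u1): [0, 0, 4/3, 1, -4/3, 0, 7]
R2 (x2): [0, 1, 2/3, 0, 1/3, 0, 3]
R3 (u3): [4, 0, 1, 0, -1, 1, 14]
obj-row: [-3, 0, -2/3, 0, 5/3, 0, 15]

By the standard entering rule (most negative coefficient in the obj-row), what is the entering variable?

x1

Negative obj-row entries: x1: -3, x3: -2/3.
The most negative is -3 in column x1, so x1 enters.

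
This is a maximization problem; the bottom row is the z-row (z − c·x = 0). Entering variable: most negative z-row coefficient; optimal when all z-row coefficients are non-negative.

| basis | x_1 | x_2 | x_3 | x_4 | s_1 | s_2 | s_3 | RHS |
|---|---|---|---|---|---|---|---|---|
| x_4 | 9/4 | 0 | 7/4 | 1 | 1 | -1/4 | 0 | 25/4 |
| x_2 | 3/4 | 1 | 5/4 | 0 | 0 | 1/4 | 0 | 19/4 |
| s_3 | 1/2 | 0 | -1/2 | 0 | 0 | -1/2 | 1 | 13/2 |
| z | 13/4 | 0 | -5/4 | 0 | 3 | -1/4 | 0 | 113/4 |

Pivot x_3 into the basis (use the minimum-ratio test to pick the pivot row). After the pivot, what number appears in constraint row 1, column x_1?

9/7

Ratio test on column x_3 — row 1: (25/4)/(7/4) = 25/7; row 2: (19/4)/(5/4) = 19/5; row 3: entry -1/2 ≤ 0. Minimum is 25/7 at row 1 (x_4 leaves); pivot element 7/4.
Divide row 1 by 7/4; eliminate column x_3 from the other rows.
In the new row 1, the x_1 entry is the old entry divided by the pivot: (9/4)/(7/4) = 9/7.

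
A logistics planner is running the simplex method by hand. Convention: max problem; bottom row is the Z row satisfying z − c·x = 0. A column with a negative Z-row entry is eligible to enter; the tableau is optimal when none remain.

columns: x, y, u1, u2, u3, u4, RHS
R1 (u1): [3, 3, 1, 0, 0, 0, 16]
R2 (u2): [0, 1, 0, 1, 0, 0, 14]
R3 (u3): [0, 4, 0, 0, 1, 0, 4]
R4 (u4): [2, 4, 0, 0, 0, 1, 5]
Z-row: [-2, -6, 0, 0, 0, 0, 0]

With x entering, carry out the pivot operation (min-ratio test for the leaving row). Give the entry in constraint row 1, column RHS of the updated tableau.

Ratio test on column x — row 1: 16/3 = 16/3; row 2: entry 0 ≤ 0; row 3: entry 0 ≤ 0; row 4: 5/2 = 5/2. Minimum is 5/2 at row 4 (u4 leaves); pivot element 2.
Divide row 4 by 2; eliminate column x from the other rows.
Row 1 update in column RHS: 16 − 3·(5/2) = 17/2.

17/2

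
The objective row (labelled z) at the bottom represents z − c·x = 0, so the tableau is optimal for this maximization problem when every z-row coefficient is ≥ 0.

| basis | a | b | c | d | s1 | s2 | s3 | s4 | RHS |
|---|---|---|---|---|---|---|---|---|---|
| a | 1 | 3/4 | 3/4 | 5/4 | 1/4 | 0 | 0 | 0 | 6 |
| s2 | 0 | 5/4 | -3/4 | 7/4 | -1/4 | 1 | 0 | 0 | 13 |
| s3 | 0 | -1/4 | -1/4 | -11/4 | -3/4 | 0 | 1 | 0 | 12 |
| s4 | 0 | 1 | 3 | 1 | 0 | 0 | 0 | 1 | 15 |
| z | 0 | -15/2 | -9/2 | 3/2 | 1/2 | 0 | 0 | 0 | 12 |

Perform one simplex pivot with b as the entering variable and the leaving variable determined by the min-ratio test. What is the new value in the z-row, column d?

14

Ratio test on column b — row 1: 6/(3/4) = 8; row 2: 13/(5/4) = 52/5; row 3: entry -1/4 ≤ 0; row 4: 15/1 = 15. Minimum is 8 at row 1 (a leaves); pivot element 3/4.
Divide row 1 by 3/4; eliminate column b from the other rows.
z-row update in column d: 3/2 − (-15/2)·(5/3) = 14.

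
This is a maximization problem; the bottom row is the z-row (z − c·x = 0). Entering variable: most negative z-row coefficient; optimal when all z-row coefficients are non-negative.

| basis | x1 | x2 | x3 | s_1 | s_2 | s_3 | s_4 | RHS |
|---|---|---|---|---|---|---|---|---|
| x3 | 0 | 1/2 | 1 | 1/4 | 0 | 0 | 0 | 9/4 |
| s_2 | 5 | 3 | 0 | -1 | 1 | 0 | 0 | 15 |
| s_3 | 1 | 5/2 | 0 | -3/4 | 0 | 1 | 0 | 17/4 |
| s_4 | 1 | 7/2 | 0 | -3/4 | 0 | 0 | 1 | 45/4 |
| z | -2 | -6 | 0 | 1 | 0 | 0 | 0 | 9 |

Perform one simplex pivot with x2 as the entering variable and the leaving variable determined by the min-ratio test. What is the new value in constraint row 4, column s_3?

Ratio test on column x2 — row 1: (9/4)/(1/2) = 9/2; row 2: 15/3 = 5; row 3: (17/4)/(5/2) = 17/10; row 4: (45/4)/(7/2) = 45/14. Minimum is 17/10 at row 3 (s_3 leaves); pivot element 5/2.
Divide row 3 by 5/2; eliminate column x2 from the other rows.
Row 4 update in column s_3: 0 − (7/2)·(2/5) = -7/5.

-7/5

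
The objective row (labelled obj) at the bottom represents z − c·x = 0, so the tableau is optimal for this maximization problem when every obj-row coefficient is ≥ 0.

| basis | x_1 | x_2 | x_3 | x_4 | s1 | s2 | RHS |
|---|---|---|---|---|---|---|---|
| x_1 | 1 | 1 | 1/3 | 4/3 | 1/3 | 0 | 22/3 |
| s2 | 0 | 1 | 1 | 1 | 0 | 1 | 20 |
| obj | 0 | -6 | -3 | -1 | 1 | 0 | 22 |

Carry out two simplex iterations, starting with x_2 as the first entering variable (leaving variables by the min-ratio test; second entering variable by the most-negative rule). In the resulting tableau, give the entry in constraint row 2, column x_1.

Ratio test on column x_2 — row 1: (22/3)/1 = 22/3; row 2: 20/1 = 20. Minimum is 22/3 at row 1 (x_1 leaves); pivot element 1.
Divide row 1 by 1; eliminate column x_2 from the other rows.
Second iteration: most negative obj-row entry is -1 in column x_3, so x_3 enters.
Ratio test on column x_3 — row 1: (22/3)/(1/3) = 22; row 2: (38/3)/(2/3) = 19. Minimum is 19 at row 2 (s2 leaves); pivot element 2/3.
Divide row 2 by 2/3; eliminate column x_3 from the other rows.
After both pivots, the entry at constraint row 2, column x_1 is -3/2.

-3/2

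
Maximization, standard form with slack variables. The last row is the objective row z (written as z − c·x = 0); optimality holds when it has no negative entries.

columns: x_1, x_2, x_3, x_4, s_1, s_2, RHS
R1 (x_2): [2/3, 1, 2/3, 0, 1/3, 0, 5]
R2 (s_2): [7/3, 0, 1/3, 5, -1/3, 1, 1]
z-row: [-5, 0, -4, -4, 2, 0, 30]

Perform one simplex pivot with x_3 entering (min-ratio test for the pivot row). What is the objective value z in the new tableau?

42

Ratio test on column x_3 — row 1: 5/(2/3) = 15/2; row 2: 1/(1/3) = 3. Minimum is 3 at row 2 (s_2 leaves); pivot element 1/3.
Pivot on row 2; the z-row RHS becomes 30 − (-4)·3 = 42.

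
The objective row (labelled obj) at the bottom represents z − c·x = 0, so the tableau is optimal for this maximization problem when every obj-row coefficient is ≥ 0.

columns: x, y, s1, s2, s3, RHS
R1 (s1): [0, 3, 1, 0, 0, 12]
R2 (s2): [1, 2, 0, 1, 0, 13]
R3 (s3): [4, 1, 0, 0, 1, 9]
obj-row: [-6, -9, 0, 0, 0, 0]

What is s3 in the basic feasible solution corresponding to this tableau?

s3 is basic (row 3); its value is the RHS of that row, 9.

9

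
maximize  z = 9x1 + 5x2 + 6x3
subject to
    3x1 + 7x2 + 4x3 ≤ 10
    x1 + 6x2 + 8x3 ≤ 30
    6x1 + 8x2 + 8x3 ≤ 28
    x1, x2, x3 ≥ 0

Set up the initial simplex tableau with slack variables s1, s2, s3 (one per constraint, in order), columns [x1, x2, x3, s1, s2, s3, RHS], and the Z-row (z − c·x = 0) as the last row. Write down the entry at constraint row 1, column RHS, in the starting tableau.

10

The RHS of constraint 1 is b_1 = 10.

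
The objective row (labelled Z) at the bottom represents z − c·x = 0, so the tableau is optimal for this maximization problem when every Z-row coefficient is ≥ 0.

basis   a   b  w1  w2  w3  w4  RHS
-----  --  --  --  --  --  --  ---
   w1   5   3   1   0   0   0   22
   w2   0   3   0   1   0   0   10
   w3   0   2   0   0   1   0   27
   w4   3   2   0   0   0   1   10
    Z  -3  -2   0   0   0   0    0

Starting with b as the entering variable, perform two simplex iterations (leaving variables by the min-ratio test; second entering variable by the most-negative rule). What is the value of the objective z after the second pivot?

10

Ratio test on column b — row 1: 22/3 = 22/3; row 2: 10/3 = 10/3; row 3: 27/2 = 27/2; row 4: 10/2 = 5. Minimum is 10/3 at row 2 (w2 leaves); pivot element 3.
Pivot on row 2; the Z-row RHS becomes 0 − (-2)·(10/3) = 20/3.
Next entering variable (most negative Z-row entry -3): a.
Ratio test on column a — row 1: 12/5 = 12/5; row 2: entry 0 ≤ 0; row 3: entry 0 ≤ 0; row 4: (10/3)/3 = 10/9. Minimum is 10/9 at row 4 (w4 leaves); pivot element 3.
After the second pivot the Z-row RHS is 20/3 − (-3)·(10/9) = 10.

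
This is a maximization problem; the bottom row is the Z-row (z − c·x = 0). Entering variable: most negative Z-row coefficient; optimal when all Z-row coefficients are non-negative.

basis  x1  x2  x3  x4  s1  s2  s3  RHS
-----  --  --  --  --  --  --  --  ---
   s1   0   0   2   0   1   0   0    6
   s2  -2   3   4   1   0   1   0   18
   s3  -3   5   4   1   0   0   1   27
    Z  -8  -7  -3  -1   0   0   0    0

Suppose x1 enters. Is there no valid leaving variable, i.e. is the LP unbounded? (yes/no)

Every constraint-row entry in column x1 is ≤ 0, so increasing x1 is unbounded.

yes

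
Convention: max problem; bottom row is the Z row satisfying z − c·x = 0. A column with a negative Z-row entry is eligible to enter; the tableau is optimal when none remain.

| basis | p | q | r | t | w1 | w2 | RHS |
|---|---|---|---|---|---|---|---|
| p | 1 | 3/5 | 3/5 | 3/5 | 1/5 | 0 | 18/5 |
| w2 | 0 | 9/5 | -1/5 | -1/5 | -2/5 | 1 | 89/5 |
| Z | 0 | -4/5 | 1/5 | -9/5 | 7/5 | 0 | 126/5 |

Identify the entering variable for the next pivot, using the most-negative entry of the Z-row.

t

Negative Z-row entries: q: -4/5, t: -9/5.
The most negative is -9/5 in column t, so t enters.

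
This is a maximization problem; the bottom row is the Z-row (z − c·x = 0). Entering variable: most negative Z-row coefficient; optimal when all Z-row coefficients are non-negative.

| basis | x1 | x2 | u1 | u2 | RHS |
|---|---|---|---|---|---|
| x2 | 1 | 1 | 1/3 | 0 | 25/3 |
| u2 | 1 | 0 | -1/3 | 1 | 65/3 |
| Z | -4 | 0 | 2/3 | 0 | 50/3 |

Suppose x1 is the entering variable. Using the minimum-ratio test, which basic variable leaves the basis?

Column x1 entries and ratios — x2: (25/3)/1 = 25/3; u2: (65/3)/1 = 65/3.
Smallest ratio is 25/3 in the row of x2, so x2 leaves.

x2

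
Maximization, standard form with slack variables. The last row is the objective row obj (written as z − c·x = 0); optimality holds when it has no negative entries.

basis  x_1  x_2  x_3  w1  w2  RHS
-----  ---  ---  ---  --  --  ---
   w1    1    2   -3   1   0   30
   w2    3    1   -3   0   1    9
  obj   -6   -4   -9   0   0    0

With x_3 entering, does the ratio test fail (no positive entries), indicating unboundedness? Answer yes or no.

Every constraint-row entry in column x_3 is ≤ 0, so increasing x_3 is unbounded.

yes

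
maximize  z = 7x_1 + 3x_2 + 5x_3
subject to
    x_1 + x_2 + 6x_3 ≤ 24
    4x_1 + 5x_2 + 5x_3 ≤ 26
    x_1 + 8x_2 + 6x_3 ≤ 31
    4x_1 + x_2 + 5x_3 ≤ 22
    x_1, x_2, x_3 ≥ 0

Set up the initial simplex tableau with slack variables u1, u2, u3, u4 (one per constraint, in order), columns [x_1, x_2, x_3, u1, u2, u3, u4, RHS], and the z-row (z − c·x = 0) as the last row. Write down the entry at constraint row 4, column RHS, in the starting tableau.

22

The RHS of constraint 4 is b_4 = 22.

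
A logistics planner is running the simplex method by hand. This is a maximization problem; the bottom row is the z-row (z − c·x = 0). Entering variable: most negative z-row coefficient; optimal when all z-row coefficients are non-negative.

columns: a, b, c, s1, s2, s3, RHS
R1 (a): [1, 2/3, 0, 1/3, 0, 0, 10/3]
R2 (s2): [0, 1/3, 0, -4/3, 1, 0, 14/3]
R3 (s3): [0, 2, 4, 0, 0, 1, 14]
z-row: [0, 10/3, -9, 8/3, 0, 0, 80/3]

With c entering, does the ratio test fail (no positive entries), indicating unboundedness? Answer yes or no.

Column c has positive entries in row(s) 3, so the ratio test bounds it — not unbounded.

no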